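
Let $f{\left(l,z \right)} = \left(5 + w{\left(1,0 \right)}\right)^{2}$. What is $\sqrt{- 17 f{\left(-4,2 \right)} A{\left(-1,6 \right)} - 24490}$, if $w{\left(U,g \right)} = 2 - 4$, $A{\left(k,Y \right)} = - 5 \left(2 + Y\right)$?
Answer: $i \sqrt{18370} \approx 135.54 i$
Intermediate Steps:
$A{\left(k,Y \right)} = -10 - 5 Y$
$w{\left(U,g \right)} = -2$
$f{\left(l,z \right)} = 9$ ($f{\left(l,z \right)} = \left(5 - 2\right)^{2} = 3^{2} = 9$)
$\sqrt{- 17 f{\left(-4,2 \right)} A{\left(-1,6 \right)} - 24490} = \sqrt{\left(-17\right) 9 \left(-10 - 30\right) - 24490} = \sqrt{- 153 \left(-10 - 30\right) - 24490} = \sqrt{\left(-153\right) \left(-40\right) - 24490} = \sqrt{6120 - 24490} = \sqrt{-18370} = i \sqrt{18370}$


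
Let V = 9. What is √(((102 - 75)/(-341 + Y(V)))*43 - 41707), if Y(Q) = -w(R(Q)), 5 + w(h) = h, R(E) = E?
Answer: 2*I*√137904895/115 ≈ 204.23*I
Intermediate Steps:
w(h) = -5 + h
Y(Q) = 5 - Q (Y(Q) = -(-5 + Q) = 5 - Q)
√(((102 - 75)/(-341 + Y(V)))*43 - 41707) = √(((102 - 75)/(-341 + (5 - 1*9)))*43 - 41707) = √((27/(-341 + (5 - 9)))*43 - 41707) = √((27/(-341 - 4))*43 - 41707) = √((27/(-345))*43 - 41707) = √((27*(-1/345))*43 - 41707) = √(-9/115*43 - 41707) = √(-387/115 - 41707) = √(-4796692/115) = 2*I*√137904895/115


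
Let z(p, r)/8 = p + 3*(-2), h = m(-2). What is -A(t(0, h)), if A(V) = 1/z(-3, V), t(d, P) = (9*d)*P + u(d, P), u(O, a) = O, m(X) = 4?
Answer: 1/72 ≈ 0.013889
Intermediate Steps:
h = 4
t(d, P) = d + 9*P*d (t(d, P) = (9*d)*P + d = 9*P*d + d = d + 9*P*d)
z(p, r) = -48 + 8*p (z(p, r) = 8*(p + 3*(-2)) = 8*(p - 6) = 8*(-6 + p) = -48 + 8*p)
A(V) = -1/72 (A(V) = 1/(-48 + 8*(-3)) = 1/(-48 - 24) = 1/(-72) = -1/72)
-A(t(0, h)) = -1*(-1/72) = 1/72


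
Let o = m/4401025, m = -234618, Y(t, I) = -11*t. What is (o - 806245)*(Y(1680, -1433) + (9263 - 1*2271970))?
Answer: 8094346407096666941/4401025 ≈ 1.8392e+12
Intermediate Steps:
o = -234618/4401025 ≈ -0.053310
(o - 806245)*(Y(1680, -1433) + (9263 - 1*2271970)) = (-234618/4401025 - 806245)*(-11*1680 + (9263 - 1*2271970)) = -3548304635743*(-18480 + (9263 - 2271970))/4401025 = -3548304635743*(-18480 - 2262707)/4401025 = -3548304635743/4401025*(-2281187) = 8094346407096666941/4401025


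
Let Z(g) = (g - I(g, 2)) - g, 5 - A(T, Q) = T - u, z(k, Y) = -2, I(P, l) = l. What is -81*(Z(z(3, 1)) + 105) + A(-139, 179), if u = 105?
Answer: -8094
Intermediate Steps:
A(T, Q) = 110 - T (A(T, Q) = 5 - (T - 1*105) = 5 - (T - 105) = 5 - (-105 + T) = 5 + (105 - T) = 110 - T)
Z(g) = -2 (Z(g) = (g - 1*2) - g = (g - 2) - g = (-2 + g) - g = -2)
-81*(Z(z(3, 1)) + 105) + A(-139, 179) = -81*(-2 + 105) + (110 - 1*(-139)) = -81*103 + (110 + 139) = -8343 + 249 = -8094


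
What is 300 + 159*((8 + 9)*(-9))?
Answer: -24027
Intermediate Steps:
300 + 159*((8 + 9)*(-9)) = 300 + 159*(17*(-9)) = 300 + 159*(-153) = 300 - 24327 = -24027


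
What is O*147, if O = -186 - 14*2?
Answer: -31458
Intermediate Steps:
O = -214 (O = -186 - 28 = -214)
O*147 = -214*147 = -31458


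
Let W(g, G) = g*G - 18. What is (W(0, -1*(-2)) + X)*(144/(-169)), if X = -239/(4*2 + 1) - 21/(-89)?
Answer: 568000/15041 ≈ 37.763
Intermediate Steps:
W(g, G) = -18 + G*g (W(g, G) = G*g - 18 = -18 + G*g)
X = -21082/801 (X = -239/(8 + 1) - 21*(-1/89) = -239/9 + 21/89 = -21082/801 ≈ -26.320)
(W(0, -1*(-2)) + X)*(144/(-169)) = ((-18 - 1*(-2)*0) - 21082/801)*(144/(-169)) = ((-18 + 2*0) - 21082/801)*(144*(-1/169)) = ((-18 + 0) - 21082/801)*(-144/169) = (-18 - 21082/801)*(-144/169) = -35500/801*(-144/169) = 568000/15041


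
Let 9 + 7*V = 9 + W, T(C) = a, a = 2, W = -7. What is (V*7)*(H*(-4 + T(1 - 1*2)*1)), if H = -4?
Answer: -56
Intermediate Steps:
T(C) = 2
V = -1 (V = -9/7 + (9 - 7)/7 = -9/7 + (⅐)*2 = -9/7 + 2/7 = -1)
(V*7)*(H*(-4 + T(1 - 1*2)*1)) = (-1*7)*(-4*(-4 + 2*1)) = -(-28)*(-4 + 2) = -(-28)*(-2) = -7*8 = -56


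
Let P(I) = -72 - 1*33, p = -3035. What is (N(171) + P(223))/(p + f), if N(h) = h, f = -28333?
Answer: -11/5228 ≈ -0.0021041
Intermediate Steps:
P(I) = -105 (P(I) = -72 - 33 = -105)
(N(171) + P(223))/(p + f) = (171 - 105)/(-3035 - 28333) = 66/(-31368) = 66*(-1/31368) = -11/5228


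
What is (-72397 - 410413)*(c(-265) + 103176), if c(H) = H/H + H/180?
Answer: -896655178195/18 ≈ -4.9814e+10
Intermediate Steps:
c(H) = 1 + H/180 (c(H) = 1 + H*(1/180) = 1 + H/180)
(-72397 - 410413)*(c(-265) + 103176) = (-72397 - 410413)*((1 + (1/180)*(-265)) + 103176) = -482810*((1 - 53/36) + 103176) = -482810*(-17/36 + 103176) = -482810*3714319/36 = -896655178195/18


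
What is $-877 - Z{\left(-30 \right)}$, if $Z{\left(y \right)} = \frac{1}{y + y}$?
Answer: $- \frac{52619}{60} \approx -876.98$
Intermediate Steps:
$Z{\left(y \right)} = \frac{1}{2 y}$
$-877 - Z{\left(-30 \right)} = -877 - \frac{1}{2 \left(-30\right)} = -877 - \frac{1}{2} \left(- \frac{1}{30}\right) = -877 - - \frac{1}{60} = -877 + \frac{1}{60} = - \frac{52619}{60}$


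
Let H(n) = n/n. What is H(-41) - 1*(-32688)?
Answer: 32689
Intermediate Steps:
H(n) = 1
H(-41) - 1*(-32688) = 1 - 1*(-32688) = 1 + 32688 = 32689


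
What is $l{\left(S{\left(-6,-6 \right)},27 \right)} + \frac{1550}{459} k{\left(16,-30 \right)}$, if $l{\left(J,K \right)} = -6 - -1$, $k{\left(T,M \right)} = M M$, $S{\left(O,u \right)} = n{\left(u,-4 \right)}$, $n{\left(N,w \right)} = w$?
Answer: $\frac{154745}{51} \approx 3034.2$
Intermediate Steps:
$S{\left(O,u \right)} = -4$
$k{\left(T,M \right)} = M^{2}$
$l{\left(J,K \right)} = -5$ ($l{\left(J,K \right)} = -6 + 1 = -5$)
$l{\left(S{\left(-6,-6 \right)},27 \right)} + \frac{1550}{459} k{\left(16,-30 \right)} = -5 + \frac{1550}{459} \left(-30\right)^{2} = -5 + 1550 \cdot \frac{1}{459} \cdot 900 = -5 + \frac{1550}{459} \cdot 900 = -5 + \frac{155000}{51} = \frac{154745}{51}$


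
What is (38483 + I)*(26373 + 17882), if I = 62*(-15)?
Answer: 1661908015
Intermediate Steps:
I = -930
(38483 + I)*(26373 + 17882) = (38483 - 930)*(26373 + 17882) = 37553*44255 = 1661908015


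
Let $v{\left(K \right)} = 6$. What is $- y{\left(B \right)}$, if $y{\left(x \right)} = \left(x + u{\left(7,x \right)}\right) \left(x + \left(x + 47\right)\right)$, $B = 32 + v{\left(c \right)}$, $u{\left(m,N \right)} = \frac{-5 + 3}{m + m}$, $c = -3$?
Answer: $- \frac{32595}{7} \approx -4656.4$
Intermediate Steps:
$u{\left(m,N \right)} = - \frac{1}{m}$ ($u{\left(m,N \right)} = - \frac{2}{2 m} = - 2 \frac{1}{2 m} = - \frac{1}{m}$)
$B = 38$ ($B = 32 + 6 = 38$)
$y{\left(x \right)} = \left(47 + 2 x\right) \left(- \frac{1}{7} + x\right)$ ($y{\left(x \right)} = \left(x - \frac{1}{7}\right) \left(x + \left(x + 47\right)\right) = \left(x - \frac{1}{7}\right) \left(x + \left(47 + x\right)\right) = \left(x - \frac{1}{7}\right) \left(47 + 2 x\right) = \left(- \frac{1}{7} + x\right) \left(47 + 2 x\right) = \left(47 + 2 x\right) \left(- \frac{1}{7} + x\right)$)
$- y{\left(B \right)} = - (- \frac{47}{7} + 2 \cdot 38^{2} + \frac{327}{7} \cdot 38) = - (- \frac{47}{7} + 2 \cdot 1444 + \frac{12426}{7}) = - (- \frac{47}{7} + 2888 + \frac{12426}{7}) = \left(-1\right) \frac{32595}{7} = - \frac{32595}{7}$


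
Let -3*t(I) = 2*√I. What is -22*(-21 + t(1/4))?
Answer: 1408/3 ≈ 469.33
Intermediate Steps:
t(I) = -2*√I/3
-22*(-21 + t(1/4)) = -22*(-21 - 2*√(1/4)/3) = -22*(-21 - 2*√(¼)/3) = -22*(-21 - ⅔*½) = -22*(-21 - ⅓) = -22*(-64/3) = 1408/3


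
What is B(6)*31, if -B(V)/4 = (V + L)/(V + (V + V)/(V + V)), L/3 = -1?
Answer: -372/7 ≈ -53.143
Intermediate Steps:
L = -3 (L = 3*(-1) = -3)
B(V) = -4*(-3 + V)/(1 + V) (B(V) = -4*(V - 3)/(V + (V + V)/(V + V)) = -4*(-3 + V)/(V + (2*V)/((2*V))) = -4*(-3 + V)/(V + (2*V)*(1/(2*V))) = -4*(-3 + V)/(V + 1) = -4*(-3 + V)/(1 + V))
B(6)*31 = (4*(3 - 1*6)/(1 + 6))*31 = (4*(3 - 6)/7)*31 = (4*(1/7)*(-3))*31 = -12/7*31 = -372/7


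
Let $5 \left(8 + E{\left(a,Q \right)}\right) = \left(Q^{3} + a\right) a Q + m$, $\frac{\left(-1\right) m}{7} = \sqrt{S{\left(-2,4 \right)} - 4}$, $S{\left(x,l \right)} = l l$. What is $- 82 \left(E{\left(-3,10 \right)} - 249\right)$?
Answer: $511598 + \frac{1148 \sqrt{3}}{5} \approx 5.12 \cdot 10^{5}$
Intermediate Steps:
$S{\left(x,l \right)} = l^{2}$
$m = - 14 \sqrt{3}$ ($m = - 7 \sqrt{4^{2} - 4} = - 7 \sqrt{16 - 4} = - 7 \sqrt{12} = - 7 \cdot 2 \sqrt{3} = - 14 \sqrt{3} \approx -24.249$)
$E{\left(a,Q \right)} = -8 - \frac{14 \sqrt{3}}{5} + \frac{Q a \left(a + Q^{3}\right)}{5}$ ($E{\left(a,Q \right)} = -8 + \frac{\left(Q^{3} + a\right) a Q - 14 \sqrt{3}}{5} = -8 + \frac{\left(a + Q^{3}\right) a Q - 14 \sqrt{3}}{5} = -8 + \frac{a \left(a + Q^{3}\right) Q - 14 \sqrt{3}}{5} = -8 + \frac{Q a \left(a + Q^{3}\right) - 14 \sqrt{3}}{5} = -8 + \frac{- 14 \sqrt{3} + Q a \left(a + Q^{3}\right)}{5} = -8 + \left(- \frac{14 \sqrt{3}}{5} + \frac{Q a \left(a + Q^{3}\right)}{5}\right) = -8 - \frac{14 \sqrt{3}}{5} + \frac{Q a \left(a + Q^{3}\right)}{5}$)
$- 82 \left(E{\left(-3,10 \right)} - 249\right) = - 82 \left(\left(-8 - \frac{14 \sqrt{3}}{5} + \frac{1}{5} \cdot 10 \left(-3\right)^{2} + \frac{1}{5} \left(-3\right) 10^{4}\right) - 249\right) = - 82 \left(\left(-8 - \frac{14 \sqrt{3}}{5} + \frac{1}{5} \cdot 10 \cdot 9 + \frac{1}{5} \left(-3\right) 10000\right) - 249\right) = - 82 \left(\left(-8 - \frac{14 \sqrt{3}}{5} + 18 - 6000\right) - 249\right) = - 82 \left(\left(-5990 - \frac{14 \sqrt{3}}{5}\right) - 249\right) = - 82 \left(-6239 - \frac{14 \sqrt{3}}{5}\right) = 511598 + \frac{1148 \sqrt{3}}{5}$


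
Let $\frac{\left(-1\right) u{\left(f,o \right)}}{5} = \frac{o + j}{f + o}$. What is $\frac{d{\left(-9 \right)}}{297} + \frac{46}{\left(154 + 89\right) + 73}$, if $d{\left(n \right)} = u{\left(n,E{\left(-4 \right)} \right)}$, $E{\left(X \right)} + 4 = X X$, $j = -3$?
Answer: $\frac{1487}{15642} \approx 0.095065$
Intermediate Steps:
$E{\left(X \right)} = -4 + X^{2}$ ($E{\left(X \right)} = -4 + X X = -4 + X^{2}$)
$u{\left(f,o \right)} = - \frac{5 \left(-3 + o\right)}{f + o}$ ($u{\left(f,o \right)} = - 5 \frac{o - 3}{f + o} = - 5 \frac{-3 + o}{f + o} = - \frac{5 \left(-3 + o\right)}{f + o}$)
$d{\left(n \right)} = - \frac{45}{12 + n}$ ($d{\left(n \right)} = \frac{5 \left(3 - \left(-4 + \left(-4\right)^{2}\right)\right)}{n - \left(4 - \left(-4\right)^{2}\right)} = \frac{5 \left(3 - \left(-4 + 16\right)\right)}{n + \left(-4 + 16\right)} = \frac{5 \left(3 - 12\right)}{n + 12} = \frac{5 \left(3 - 12\right)}{12 + n} = 5 \frac{1}{12 + n} \left(-9\right) = - \frac{45}{12 + n}$)
$\frac{d{\left(-9 \right)}}{297} + \frac{46}{\left(154 + 89\right) + 73} = \frac{\left(-45\right) \frac{1}{12 - 9}}{297} + \frac{46}{\left(154 + 89\right) + 73} = - \frac{45}{3} \cdot \frac{1}{297} + \frac{46}{243 + 73} = \left(-45\right) \frac{1}{3} \cdot \frac{1}{297} + \frac{46}{316} = \left(-15\right) \frac{1}{297} + 46 \cdot \frac{1}{316} = - \frac{5}{99} + \frac{23}{158} = \frac{1487}{15642}$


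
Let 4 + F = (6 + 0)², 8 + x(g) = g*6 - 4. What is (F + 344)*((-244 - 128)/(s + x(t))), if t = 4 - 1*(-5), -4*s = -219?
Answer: -186496/129 ≈ -1445.7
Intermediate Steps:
s = 219/4 (s = -¼*(-219) = 219/4 ≈ 54.750)
t = 9 (t = 4 + 5 = 9)
x(g) = -12 + 6*g (x(g) = -8 + (g*6 - 4) = -8 + (6*g - 4) = -8 + (-4 + 6*g) = -12 + 6*g)
F = 32 (F = -4 + (6 + 0)² = -4 + 6² = -4 + 36 = 32)
(F + 344)*((-244 - 128)/(s + x(t))) = (32 + 344)*((-244 - 128)/(219/4 + (-12 + 6*9))) = 376*(-372/(219/4 + (-12 + 54))) = 376*(-372/(219/4 + 42)) = 376*(-372/387/4) = 376*(-372*4/387) = 376*(-496/129) = -186496/129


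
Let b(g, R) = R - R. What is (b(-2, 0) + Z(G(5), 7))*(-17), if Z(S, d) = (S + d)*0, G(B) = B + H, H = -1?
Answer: 0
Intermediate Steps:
G(B) = -1 + B (G(B) = B - 1 = -1 + B)
Z(S, d) = 0
b(g, R) = 0
(b(-2, 0) + Z(G(5), 7))*(-17) = (0 + 0)*(-17) = 0*(-17) = 0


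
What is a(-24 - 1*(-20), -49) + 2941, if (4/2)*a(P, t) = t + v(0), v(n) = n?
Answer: 5833/2 ≈ 2916.5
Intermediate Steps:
a(P, t) = t/2 (a(P, t) = (t + 0)/2 = t/2)
a(-24 - 1*(-20), -49) + 2941 = (1/2)*(-49) + 2941 = -49/2 + 2941 = 5833/2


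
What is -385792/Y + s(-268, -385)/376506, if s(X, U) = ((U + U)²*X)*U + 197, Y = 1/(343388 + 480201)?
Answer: -13292079345343859/41834 ≈ -3.1773e+11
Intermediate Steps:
Y = 1/823589 ≈ 1.2142e-6
s(X, U) = 197 + 4*X*U³ (s(X, U) = ((2*U)²*X)*U + 197 = ((4*U²)*X)*U + 197 = (4*X*U²)*U + 197 = 4*X*U³ + 197 = 197 + 4*X*U³)
-385792/Y + s(-268, -385)/376506 = -385792/1/823589 + (197 + 4*(-268)*(-385)³)/376506 = -385792*823589 + (197 + 4*(-268)*(-57066625))*(1/376506) = -317734047488 + (197 + 61175422000)*(1/376506) = -317734047488 + 61175422197*(1/376506) = -317734047488 + 6797269133/41834 = -13292079345343859/41834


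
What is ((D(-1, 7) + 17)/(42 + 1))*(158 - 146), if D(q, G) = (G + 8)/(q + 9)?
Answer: 453/86 ≈ 5.2674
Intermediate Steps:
D(q, G) = (8 + G)/(9 + q)
((D(-1, 7) + 17)/(42 + 1))*(158 - 146) = (((8 + 7)/(9 - 1) + 17)/(42 + 1))*(158 - 146) = ((15/8 + 17)/43)*12 = (((⅛)*15 + 17)*(1/43))*12 = ((15/8 + 17)*(1/43))*12 = ((151/8)*(1/43))*12 = (151/344)*12 = 453/86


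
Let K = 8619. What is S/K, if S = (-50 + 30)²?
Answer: 400/8619 ≈ 0.046409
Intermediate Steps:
S = 400 (S = (-20)² = 400)
S/K = 400/8619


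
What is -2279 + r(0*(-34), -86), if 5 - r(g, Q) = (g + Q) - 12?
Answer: -2176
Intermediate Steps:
r(g, Q) = 17 - Q - g (r(g, Q) = 5 - ((g + Q) - 12) = 5 - ((Q + g) - 12) = 5 - (-12 + Q + g) = 5 + (12 - Q - g) = 17 - Q - g)
-2279 + r(0*(-34), -86) = -2279 + (17 - 1*(-86) - 0*(-34)) = -2279 + (17 + 86 - 1*0) = -2279 + (17 + 86 + 0) = -2279 + 103 = -2176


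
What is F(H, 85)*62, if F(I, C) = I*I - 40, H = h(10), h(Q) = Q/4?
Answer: -4185/2 ≈ -2092.5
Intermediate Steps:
h(Q) = Q/4 (h(Q) = Q*(1/4) = Q/4)
H = 5/2 (H = (1/4)*10 = 5/2 ≈ 2.5000)
F(I, C) = -40 + I**2 (F(I, C) = I**2 - 40 = -40 + I**2)
F(H, 85)*62 = (-40 + (5/2)**2)*62 = (-40 + 25/4)*62 = -135/4*62 = -4185/2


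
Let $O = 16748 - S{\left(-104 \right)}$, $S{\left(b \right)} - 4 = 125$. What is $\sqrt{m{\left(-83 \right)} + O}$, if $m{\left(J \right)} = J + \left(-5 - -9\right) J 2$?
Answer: $16 \sqrt{62} \approx 125.98$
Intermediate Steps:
$S{\left(b \right)} = 129$ ($S{\left(b \right)} = 4 + 125 = 129$)
$O = 16619$ ($O = 16748 - 129 = 16619$)
$m{\left(J \right)} = 9 J$ ($m{\left(J \right)} = J + \left(-5 + 9\right) J 2 = J + 4 J 2 = J + 8 J = 9 J$)
$\sqrt{m{\left(-83 \right)} + O} = \sqrt{9 \left(-83\right) + 16619} = \sqrt{-747 + 16619} = \sqrt{15872} = 16 \sqrt{62}$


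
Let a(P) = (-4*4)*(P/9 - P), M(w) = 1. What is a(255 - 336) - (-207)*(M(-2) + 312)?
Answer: 63639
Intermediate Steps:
a(P) = 128*P/9 (a(P) = -16*(P*(⅑) - P) = -16*(P/9 - P) = -(-128)*P/9 = 128*P/9)
a(255 - 336) - (-207)*(M(-2) + 312) = 128*(255 - 336)/9 - (-207)*(1 + 312) = (128/9)*(-81) - (-207)*313 = -1152 - 1*(-64791) = -1152 + 64791 = 63639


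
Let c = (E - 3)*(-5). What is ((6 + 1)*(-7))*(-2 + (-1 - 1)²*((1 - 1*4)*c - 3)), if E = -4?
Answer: 21266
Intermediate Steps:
c = 35 (c = (-4 - 3)*(-5) = -7*(-5) = 35)
((6 + 1)*(-7))*(-2 + (-1 - 1)²*((1 - 1*4)*c - 3)) = ((6 + 1)*(-7))*(-2 + (-1 - 1)²*((1 - 1*4)*35 - 3)) = (7*(-7))*(-2 + (-2)²*((1 - 4)*35 - 3)) = -49*(-2 + 4*(-3*35 - 3)) = -49*(-2 + 4*(-105 - 3)) = -49*(-2 + 4*(-108)) = -49*(-2 - 432) = -49*(-434) = 21266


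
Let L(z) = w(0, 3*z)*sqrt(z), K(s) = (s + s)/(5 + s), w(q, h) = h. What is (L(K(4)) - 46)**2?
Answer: 171908/81 - 1472*sqrt(2)/9 ≈ 1891.0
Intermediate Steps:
K(s) = 2*s/(5 + s) (K(s) = (2*s)/(5 + s) = 2*s/(5 + s))
L(z) = 3*z**(3/2) (L(z) = (3*z)*sqrt(z) = 3*z**(3/2))
(L(K(4)) - 46)**2 = (3*(2*4/(5 + 4))**(3/2) - 46)**2 = (3*(2*4/9)**(3/2) - 46)**2 = (3*(2*4*(1/9))**(3/2) - 46)**2 = (3*(8/9)**(3/2) - 46)**2 = (3*(16*sqrt(2)/27) - 46)**2 = (16*sqrt(2)/9 - 46)**2 = (-46 + 16*sqrt(2)/9)**2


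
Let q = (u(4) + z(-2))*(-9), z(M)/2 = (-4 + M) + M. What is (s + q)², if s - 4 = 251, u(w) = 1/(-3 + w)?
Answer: 152100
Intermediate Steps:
z(M) = -8 + 4*M (z(M) = 2*((-4 + M) + M) = 2*(-4 + 2*M) = -8 + 4*M)
s = 255 (s = 4 + 251 = 255)
q = 135 (q = (1/(-3 + 4) + (-8 + 4*(-2)))*(-9) = (1/1 + (-8 - 8))*(-9) = (1 - 16)*(-9) = -15*(-9) = 135)
(s + q)² = (255 + 135)² = 390² = 152100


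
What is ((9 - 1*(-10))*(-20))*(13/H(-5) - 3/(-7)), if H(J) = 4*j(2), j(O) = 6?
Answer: -15485/42 ≈ -368.69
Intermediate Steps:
H(J) = 24 (H(J) = 4*6 = 24)
((9 - 1*(-10))*(-20))*(13/H(-5) - 3/(-7)) = ((9 - 1*(-10))*(-20))*(13/24 - 3/(-7)) = ((9 + 10)*(-20))*(13*(1/24) - 3*(-⅐)) = (19*(-20))*(13/24 + 3/7) = -380*163/168 = -15485/42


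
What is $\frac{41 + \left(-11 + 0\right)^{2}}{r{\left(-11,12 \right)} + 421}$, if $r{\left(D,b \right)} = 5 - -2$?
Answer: $\frac{81}{214} \approx 0.3785$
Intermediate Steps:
$r{\left(D,b \right)} = 7$ ($r{\left(D,b \right)} = 5 + 2 = 7$)
$\frac{41 + \left(-11 + 0\right)^{2}}{r{\left(-11,12 \right)} + 421} = \frac{41 + \left(-11 + 0\right)^{2}}{7 + 421} = \frac{41 + \left(-11\right)^{2}}{428} = \left(41 + 121\right) \frac{1}{428} = 162 \cdot \frac{1}{428} = \frac{81}{214}$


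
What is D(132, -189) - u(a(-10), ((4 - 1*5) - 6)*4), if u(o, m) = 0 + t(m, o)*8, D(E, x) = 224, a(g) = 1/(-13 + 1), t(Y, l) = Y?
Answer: 448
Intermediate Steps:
a(g) = -1/12 (a(g) = 1/(-12) = -1/12)
u(o, m) = 8*m (u(o, m) = 0 + m*8 = 0 + 8*m = 8*m)
D(132, -189) - u(a(-10), ((4 - 1*5) - 6)*4) = 224 - 8*((4 - 1*5) - 6)*4 = 224 - 8*((4 - 5) - 6)*4 = 224 - 8*(-1 - 6)*4 = 224 - 8*(-7*4) = 224 - 8*(-28) = 224 - 1*(-224) = 224 + 224 = 448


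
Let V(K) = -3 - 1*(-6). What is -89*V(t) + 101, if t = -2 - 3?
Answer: -166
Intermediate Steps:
t = -5
V(K) = 3 (V(K) = -3 + 6 = 3)
-89*V(t) + 101 = -89*3 + 101 = -267 + 101 = -166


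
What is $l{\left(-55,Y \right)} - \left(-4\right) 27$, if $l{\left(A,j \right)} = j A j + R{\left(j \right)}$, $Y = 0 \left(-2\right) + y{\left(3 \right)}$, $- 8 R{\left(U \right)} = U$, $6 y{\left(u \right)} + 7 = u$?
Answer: $\frac{3011}{36} \approx 83.639$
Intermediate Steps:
$y{\left(u \right)} = - \frac{7}{6} + \frac{u}{6}$
$R{\left(U \right)} = - \frac{U}{8}$
$Y = - \frac{2}{3}$ ($Y = 0 \left(-2\right) + \left(- \frac{7}{6} + \frac{1}{6} \cdot 3\right) = 0 + \left(- \frac{7}{6} + \frac{1}{2}\right) = 0 - \frac{2}{3} = - \frac{2}{3} \approx -0.66667$)
$l{\left(A,j \right)} = - \frac{j}{8} + A j^{2}$ ($l{\left(A,j \right)} = j A j - \frac{j}{8} = A j j - \frac{j}{8} = A j^{2} - \frac{j}{8} = - \frac{j}{8} + A j^{2}$)
$l{\left(-55,Y \right)} - \left(-4\right) 27 = - \frac{2 \left(- \frac{1}{8} - - \frac{110}{3}\right)}{3} - \left(-4\right) 27 = - \frac{2 \left(- \frac{1}{8} + \frac{110}{3}\right)}{3} - -108 = \left(- \frac{2}{3}\right) \frac{877}{24} + 108 = - \frac{877}{36} + 108 = \frac{3011}{36}$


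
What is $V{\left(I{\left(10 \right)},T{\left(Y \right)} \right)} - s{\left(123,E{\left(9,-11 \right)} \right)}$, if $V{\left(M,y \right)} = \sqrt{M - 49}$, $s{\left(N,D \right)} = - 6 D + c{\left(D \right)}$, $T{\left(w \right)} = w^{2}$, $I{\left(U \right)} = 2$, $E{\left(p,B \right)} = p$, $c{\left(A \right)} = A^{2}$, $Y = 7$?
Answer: $-27 + i \sqrt{47} \approx -27.0 + 6.8557 i$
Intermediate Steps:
$s{\left(N,D \right)} = D^{2} - 6 D$ ($s{\left(N,D \right)} = - 6 D + D^{2} = D^{2} - 6 D$)
$V{\left(M,y \right)} = \sqrt{-49 + M}$
$V{\left(I{\left(10 \right)},T{\left(Y \right)} \right)} - s{\left(123,E{\left(9,-11 \right)} \right)} = \sqrt{-49 + 2} - 9 \left(-6 + 9\right) = \sqrt{-47} - 9 \cdot 3 = i \sqrt{47} - 27 = -27 + i \sqrt{47}$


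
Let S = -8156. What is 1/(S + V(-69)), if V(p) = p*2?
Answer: -1/8294 ≈ -0.00012057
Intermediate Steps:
V(p) = 2*p
1/(S + V(-69)) = 1/(-8156 + 2*(-69)) = 1/(-8156 - 138) = 1/(-8294) = -1/8294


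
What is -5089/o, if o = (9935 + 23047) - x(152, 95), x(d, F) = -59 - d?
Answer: -5089/33193 ≈ -0.15332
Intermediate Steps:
o = 33193 (o = (9935 + 23047) - (-59 - 1*152) = 32982 - (-59 - 152) = 32982 - 1*(-211) = 32982 + 211 = 33193)
-5089/o = -5089/33193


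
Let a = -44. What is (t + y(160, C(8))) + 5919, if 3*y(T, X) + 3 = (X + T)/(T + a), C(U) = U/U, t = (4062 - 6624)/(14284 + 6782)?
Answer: 7231194779/1221828 ≈ 5918.3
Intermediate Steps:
t = -427/3511 (t = -2562/21066 = -2562*1/21066 = -427/3511 ≈ -0.12162)
C(U) = 1
y(T, X) = -1 + (T + X)/(3*(-44 + T)) (y(T, X) = -1 + ((X + T)/(T - 44))/3 = -1 + ((T + X)/(-44 + T))/3 = -1 + (T + X)/(3*(-44 + T)))
(t + y(160, C(8))) + 5919 = (-427/3511 + (132 + 1 - 2*160)/(3*(-44 + 160))) + 5919 = (-427/3511 + (⅓)*(132 + 1 - 320)/116) + 5919 = (-427/3511 + (⅓)*(1/116)*(-187)) + 5919 = (-427/3511 - 187/348) + 5919 = -805153/1221828 + 5919 = 7231194779/1221828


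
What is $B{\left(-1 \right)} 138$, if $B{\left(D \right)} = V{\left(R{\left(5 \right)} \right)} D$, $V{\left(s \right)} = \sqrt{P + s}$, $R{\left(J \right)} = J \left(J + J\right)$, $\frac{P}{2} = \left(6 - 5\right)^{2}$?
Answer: $- 276 \sqrt{13} \approx -995.13$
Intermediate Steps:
$P = 2$ ($P = 2 \left(6 - 5\right)^{2} = 2 \cdot 1^{2} = 2 \cdot 1 = 2$)
$R{\left(J \right)} = 2 J^{2}$ ($R{\left(J \right)} = J 2 J = 2 J^{2}$)
$V{\left(s \right)} = \sqrt{2 + s}$
$B{\left(D \right)} = 2 D \sqrt{13}$ ($B{\left(D \right)} = \sqrt{2 + 2 \cdot 5^{2}} D = \sqrt{2 + 2 \cdot 25} D = \sqrt{2 + 50} D = \sqrt{52} D = 2 \sqrt{13} D = 2 D \sqrt{13}$)
$B{\left(-1 \right)} 138 = 2 \left(-1\right) \sqrt{13} \cdot 138 = - 2 \sqrt{13} \cdot 138 = - 276 \sqrt{13}$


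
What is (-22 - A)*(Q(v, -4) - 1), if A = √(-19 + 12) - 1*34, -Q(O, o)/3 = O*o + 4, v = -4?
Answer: -732 + 61*I*√7 ≈ -732.0 + 161.39*I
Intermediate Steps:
Q(O, o) = -12 - 3*O*o (Q(O, o) = -3*(O*o + 4) = -3*(4 + O*o) = -12 - 3*O*o)
A = -34 + I*√7 (A = √(-7) - 34 = I*√7 - 34 = -34 + I*√7 ≈ -34.0 + 2.6458*I)
(-22 - A)*(Q(v, -4) - 1) = (-22 - (-34 + I*√7))*((-12 - 3*(-4)*(-4)) - 1) = (-22 + (34 - I*√7))*((-12 - 48) - 1) = (12 - I*√7)*(-60 - 1) = (12 - I*√7)*(-61) = -732 + 61*I*√7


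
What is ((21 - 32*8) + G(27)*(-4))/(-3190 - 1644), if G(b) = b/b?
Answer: 239/4834 ≈ 0.049441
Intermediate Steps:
G(b) = 1
((21 - 32*8) + G(27)*(-4))/(-3190 - 1644) = ((21 - 32*8) + 1*(-4))/(-3190 - 1644) = ((21 - 256) - 4)/(-4834) = (-235 - 4)*(-1/4834) = -239*(-1/4834) = 239/4834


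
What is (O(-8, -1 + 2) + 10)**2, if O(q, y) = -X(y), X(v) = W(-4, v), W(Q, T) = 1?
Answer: 81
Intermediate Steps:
X(v) = 1
O(q, y) = -1 (O(q, y) = -1*1 = -1)
(O(-8, -1 + 2) + 10)**2 = (-1 + 10)**2 = 9**2 = 81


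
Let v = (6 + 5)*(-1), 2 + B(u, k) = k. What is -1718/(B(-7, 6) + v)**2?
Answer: -1718/49 ≈ -35.061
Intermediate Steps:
B(u, k) = -2 + k
v = -11 (v = 11*(-1) = -11)
-1718/(B(-7, 6) + v)**2 = -1718/((-2 + 6) - 11)**2 = -1718/(4 - 11)**2 = -1718/((-7)**2) = -1718/49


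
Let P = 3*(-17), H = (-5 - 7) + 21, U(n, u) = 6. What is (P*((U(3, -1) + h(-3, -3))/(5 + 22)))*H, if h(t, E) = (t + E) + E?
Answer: 51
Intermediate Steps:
h(t, E) = t + 2*E (h(t, E) = (E + t) + E = t + 2*E)
H = 9 (H = -12 + 21 = 9)
P = -51
(P*((U(3, -1) + h(-3, -3))/(5 + 22)))*H = -51*(6 + (-3 + 2*(-3)))/(5 + 22)*9 = -51*(6 + (-3 - 6))/27*9 = -51*(6 - 9)/27*9 = -(-153)/27*9 = -51*(-⅑)*9 = (17/3)*9 = 51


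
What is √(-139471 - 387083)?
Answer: 21*I*√1194 ≈ 725.64*I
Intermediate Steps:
√(-139471 - 387083) = √(-526554) = 21*I*√1194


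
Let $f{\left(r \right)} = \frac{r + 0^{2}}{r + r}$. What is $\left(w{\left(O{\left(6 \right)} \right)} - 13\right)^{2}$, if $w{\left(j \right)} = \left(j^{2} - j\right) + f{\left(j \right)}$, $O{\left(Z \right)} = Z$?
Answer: $\frac{1225}{4} \approx 306.25$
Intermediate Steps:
$f{\left(r \right)} = \frac{1}{2}$ ($f{\left(r \right)} = \frac{r + 0}{2 r} = r \frac{1}{2 r} = \frac{1}{2}$)
$w{\left(j \right)} = \frac{1}{2} + j^{2} - j$ ($w{\left(j \right)} = \left(j^{2} - j\right) + \frac{1}{2} = \frac{1}{2} + j^{2} - j$)
$\left(w{\left(O{\left(6 \right)} \right)} - 13\right)^{2} = \left(\left(\frac{1}{2} + 6^{2} - 6\right) - 13\right)^{2} = \left(\left(\frac{1}{2} + 36 - 6\right) - 13\right)^{2} = \left(\frac{61}{2} - 13\right)^{2} = \left(\frac{35}{2}\right)^{2} = \frac{1225}{4}$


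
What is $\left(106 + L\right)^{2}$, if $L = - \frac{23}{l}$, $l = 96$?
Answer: $\frac{103083409}{9216} \approx 11185.0$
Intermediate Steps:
$L = - \frac{23}{96} \approx -0.23958$
$\left(106 + L\right)^{2} = \left(106 - \frac{23}{96}\right)^{2} = \left(\frac{10153}{96}\right)^{2} = \frac{103083409}{9216}$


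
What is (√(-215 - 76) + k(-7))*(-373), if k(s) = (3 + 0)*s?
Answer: 7833 - 373*I*√291 ≈ 7833.0 - 6362.9*I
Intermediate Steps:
k(s) = 3*s
(√(-215 - 76) + k(-7))*(-373) = (√(-215 - 76) + 3*(-7))*(-373) = (√(-291) - 21)*(-373) = (I*√291 - 21)*(-373) = (-21 + I*√291)*(-373) = 7833 - 373*I*√291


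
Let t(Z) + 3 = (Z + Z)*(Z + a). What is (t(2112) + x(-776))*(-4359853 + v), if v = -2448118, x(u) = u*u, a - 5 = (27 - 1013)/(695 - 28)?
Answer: -1493513254838737/23 ≈ -6.4935e+13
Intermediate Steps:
a = 81/23 (a = 5 + (27 - 1013)/(695 - 28) = 5 - 986/667 = 5 - 986*1/667 = 5 - 34/23 = 81/23 ≈ 3.5217)
x(u) = u²
t(Z) = -3 + 2*Z*(81/23 + Z) (t(Z) = -3 + (Z + Z)*(Z + 81/23) = -3 + (2*Z)*(81/23 + Z) = -3 + 2*Z*(81/23 + Z))
(t(2112) + x(-776))*(-4359853 + v) = ((-3 + 2*2112² + (162/23)*2112) + (-776)²)*(-4359853 - 2448118) = ((-3 + 2*4460544 + 342144/23) + 602176)*(-6807971) = ((-3 + 8921088 + 342144/23) + 602176)*(-6807971) = (205527099/23 + 602176)*(-6807971) = (219377147/23)*(-6807971) = -1493513254838737/23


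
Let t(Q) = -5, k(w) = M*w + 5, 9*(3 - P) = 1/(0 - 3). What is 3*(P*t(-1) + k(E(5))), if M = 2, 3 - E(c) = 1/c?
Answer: -619/45 ≈ -13.756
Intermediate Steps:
E(c) = 3 - 1/c
P = 82/27 (P = 3 - 1/(9*(0 - 3)) = 3 - 1/9/(-3) = 3 - 1/9*(-1/3) = 3 + 1/27 = 82/27 ≈ 3.0370)
k(w) = 5 + 2*w (k(w) = 2*w + 5 = 5 + 2*w)
3*(P*t(-1) + k(E(5))) = 3*((82/27)*(-5) + (5 + 2*(3 - 1/5))) = 3*(-410/27 + (5 + 2*(3 - 1*1/5))) = 3*(-410/27 + (5 + 2*(3 - 1/5))) = 3*(-410/27 + (5 + 2*(14/5))) = 3*(-410/27 + (5 + 28/5)) = 3*(-410/27 + 53/5) = 3*(-619/135) = -619/45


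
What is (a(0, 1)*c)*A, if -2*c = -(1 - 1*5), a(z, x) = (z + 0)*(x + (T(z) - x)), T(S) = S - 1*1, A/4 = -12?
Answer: 0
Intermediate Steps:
A = -48 (A = 4*(-12) = -48)
T(S) = -1 + S (T(S) = S - 1 = -1 + S)
a(z, x) = z*(-1 + z) (a(z, x) = (z + 0)*(x + ((-1 + z) - x)) = z*(x + (-1 + z - x)) = z*(-1 + z))
c = -2 (c = -(-1)*(1 - 1*5)/2 = -(-1)*(1 - 5)/2 = -(-1)*(-4)/2 = -1/2*4 = -2)
(a(0, 1)*c)*A = ((0*(-1 + 0))*(-2))*(-48) = ((0*(-1))*(-2))*(-48) = (0*(-2))*(-48) = 0*(-48) = 0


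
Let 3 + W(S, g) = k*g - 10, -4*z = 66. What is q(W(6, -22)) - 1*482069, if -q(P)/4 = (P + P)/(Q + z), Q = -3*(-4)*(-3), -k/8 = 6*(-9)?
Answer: -50769517/105 ≈ -4.8352e+5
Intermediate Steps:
z = -33/2 (z = -1/4*66 = -33/2 ≈ -16.500)
k = 432 (k = -48*(-9) = -8*(-54) = 432)
Q = -36 (Q = 12*(-3) = -36)
W(S, g) = -13 + 432*g (W(S, g) = -3 + (432*g - 10) = -3 + (-10 + 432*g) = -13 + 432*g)
q(P) = 16*P/105 (q(P) = -4*(P + P)/(-36 - 33/2) = -4*2*P/(-105/2) = -4*2*P*(-2)/105 = -(-16)*P/105 = 16*P/105)
q(W(6, -22)) - 1*482069 = 16*(-13 + 432*(-22))/105 - 1*482069 = 16*(-13 - 9504)/105 - 482069 = (16/105)*(-9517) - 482069 = -152272/105 - 482069 = -50769517/105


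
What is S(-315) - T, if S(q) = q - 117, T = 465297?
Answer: -465729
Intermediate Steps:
S(q) = -117 + q
S(-315) - T = (-117 - 315) - 1*465297 = -432 - 465297 = -465729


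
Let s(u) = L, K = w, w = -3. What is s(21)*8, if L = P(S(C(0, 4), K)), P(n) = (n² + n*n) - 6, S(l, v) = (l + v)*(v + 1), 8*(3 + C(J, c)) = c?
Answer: 1888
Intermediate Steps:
C(J, c) = -3 + c/8
K = -3
S(l, v) = (1 + v)*(l + v) (S(l, v) = (l + v)*(1 + v) = (1 + v)*(l + v))
P(n) = -6 + 2*n² (P(n) = (n² + n²) - 6 = 2*n² - 6 = -6 + 2*n²)
L = 236 (L = -6 + 2*((-3 + (⅛)*4) - 3 + (-3)² + (-3 + (⅛)*4)*(-3))² = -6 + 2*((-3 + ½) - 3 + 9 + (-3 + ½)*(-3))² = -6 + 2*(-5/2 - 3 + 9 - 5/2*(-3))² = -6 + 2*(-5/2 - 3 + 9 + 15/2)² = -6 + 2*11² = -6 + 2*121 = -6 + 242 = 236)
s(u) = 236
s(21)*8 = 236*8 = 1888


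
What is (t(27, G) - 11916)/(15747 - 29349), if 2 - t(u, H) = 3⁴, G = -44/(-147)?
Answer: 11995/13602 ≈ 0.88186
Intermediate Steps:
G = 44/147 (G = -44*(-1/147) = 44/147 ≈ 0.29932)
t(u, H) = -79 (t(u, H) = 2 - 1*3⁴ = 2 - 1*81 = 2 - 81 = -79)
(t(27, G) - 11916)/(15747 - 29349) = (-79 - 11916)/(15747 - 29349) = -11995/(-13602) = -11995*(-1/13602) = 11995/13602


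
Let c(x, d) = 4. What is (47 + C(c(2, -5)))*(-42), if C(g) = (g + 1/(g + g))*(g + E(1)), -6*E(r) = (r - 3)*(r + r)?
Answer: -5565/2 ≈ -2782.5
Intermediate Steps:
E(r) = -r*(-3 + r)/3 (E(r) = -(r - 3)*(r + r)/6 = -(-3 + r)*2*r/6 = -r*(-3 + r)/3)
C(g) = (⅔ + g)*(g + 1/(2*g)) (C(g) = (g + 1/(g + g))*(g + (⅓)*1*(3 - 1*1)) = (g + 1/(2*g))*(g + (⅓)*1*(3 - 1)) = (g + 1/(2*g))*(g + (⅓)*1*2) = (g + 1/(2*g))*(g + ⅔) = (g + 1/(2*g))*(⅔ + g) = (⅔ + g)*(g + 1/(2*g)))
(47 + C(c(2, -5)))*(-42) = (47 + (⅙)*(2 + 4*(3 + 4*4 + 6*4²))/4)*(-42) = (47 + (⅙)*(¼)*(2 + 4*(3 + 16 + 6*16)))*(-42) = (47 + (⅙)*(¼)*(2 + 4*(3 + 16 + 96)))*(-42) = (47 + (⅙)*(¼)*(2 + 4*115))*(-42) = (47 + (⅙)*(¼)*(2 + 460))*(-42) = (47 + (⅙)*(¼)*462)*(-42) = (47 + 77/4)*(-42) = (265/4)*(-42) = -5565/2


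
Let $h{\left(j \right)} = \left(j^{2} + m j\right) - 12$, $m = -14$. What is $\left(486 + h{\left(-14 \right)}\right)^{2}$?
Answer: $749956$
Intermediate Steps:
$h{\left(j \right)} = -12 + j^{2} - 14 j$ ($h{\left(j \right)} = \left(j^{2} - 14 j\right) - 12 = -12 + j^{2} - 14 j$)
$\left(486 + h{\left(-14 \right)}\right)^{2} = \left(486 - \left(-184 - 196\right)\right)^{2} = \left(486 + \left(-12 + 196 + 196\right)\right)^{2} = \left(486 + 380\right)^{2} = 866^{2} = 749956$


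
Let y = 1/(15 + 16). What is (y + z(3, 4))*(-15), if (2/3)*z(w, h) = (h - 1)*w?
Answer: -12585/62 ≈ -202.98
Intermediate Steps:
y = 1/31 ≈ 0.032258
z(w, h) = 3*w*(-1 + h)/2 (z(w, h) = 3*((h - 1)*w)/2 = 3*((-1 + h)*w)/2 = 3*(w*(-1 + h))/2 = 3*w*(-1 + h)/2)
(y + z(3, 4))*(-15) = (1/31 + (3/2)*3*(-1 + 4))*(-15) = (1/31 + (3/2)*3*3)*(-15) = (1/31 + 27/2)*(-15) = (839/62)*(-15) = -12585/62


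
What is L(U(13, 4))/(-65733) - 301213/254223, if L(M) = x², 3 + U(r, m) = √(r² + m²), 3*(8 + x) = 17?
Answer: -19801018232/16710840459 ≈ -1.1849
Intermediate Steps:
x = -7/3 (x = -8 + (⅓)*17 = -8 + 17/3 = -7/3 ≈ -2.3333)
U(r, m) = -3 + √(m² + r²) (U(r, m) = -3 + √(r² + m²) = -3 + √(m² + r²))
L(M) = 49/9 (L(M) = (-7/3)² = 49/9)
L(U(13, 4))/(-65733) - 301213/254223 = (49/9)/(-65733) - 301213/254223 = (49/9)*(-1/65733) - 301213*1/254223 = -49/591597 - 301213/254223 = -19801018232/16710840459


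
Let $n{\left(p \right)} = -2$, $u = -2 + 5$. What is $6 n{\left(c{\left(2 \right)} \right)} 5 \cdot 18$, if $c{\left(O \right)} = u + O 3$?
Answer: $-1080$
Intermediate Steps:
$u = 3$
$c{\left(O \right)} = 3 + 3 O$ ($c{\left(O \right)} = 3 + O 3 = 3 + 3 O$)
$6 n{\left(c{\left(2 \right)} \right)} 5 \cdot 18 = 6 \left(-2\right) 5 \cdot 18 = \left(-12\right) 5 \cdot 18 = \left(-60\right) 18 = -1080$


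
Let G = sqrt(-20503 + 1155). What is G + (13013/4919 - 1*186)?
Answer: -901921/4919 + 2*I*sqrt(4837) ≈ -183.35 + 139.1*I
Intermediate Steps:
G = 2*I*sqrt(4837) (G = sqrt(-19348) = 2*I*sqrt(4837) ≈ 139.1*I)
G + (13013/4919 - 1*186) = 2*I*sqrt(4837) + (13013/4919 - 1*186) = 2*I*sqrt(4837) + (13013*(1/4919) - 186) = 2*I*sqrt(4837) + (13013/4919 - 186) = 2*I*sqrt(4837) - 901921/4919 = -901921/4919 + 2*I*sqrt(4837)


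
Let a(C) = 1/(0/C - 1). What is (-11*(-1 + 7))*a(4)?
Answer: 66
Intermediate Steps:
a(C) = -1 (a(C) = 1/(0 - 1) = 1/(-1) = -1)
(-11*(-1 + 7))*a(4) = -11*(-1 + 7)*(-1) = -11*6*(-1) = -66*(-1) = 66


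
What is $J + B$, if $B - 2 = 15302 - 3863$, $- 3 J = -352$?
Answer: $\frac{34675}{3} \approx 11558.0$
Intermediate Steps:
$J = \frac{352}{3}$ ($J = \left(- \frac{1}{3}\right) \left(-352\right) = \frac{352}{3} \approx 117.33$)
$B = 11441$ ($B = 2 + \left(15302 - 3863\right) = 2 + 11439 = 11441$)
$J + B = \frac{352}{3} + 11441 = \frac{34675}{3}$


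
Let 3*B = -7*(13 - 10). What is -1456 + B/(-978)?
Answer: -1423961/978 ≈ -1456.0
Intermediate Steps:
B = -7 (B = (-7*(13 - 10))/3 = (-7*3)/3 = (1/3)*(-21) = -7)
-1456 + B/(-978) = -1456 - 7/(-978) = -1456 - 1/978*(-7) = -1456 + 7/978 = -1423961/978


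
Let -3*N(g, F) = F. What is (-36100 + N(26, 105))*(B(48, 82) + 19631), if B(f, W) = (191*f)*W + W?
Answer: -27877755015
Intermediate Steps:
B(f, W) = W + 191*W*f (B(f, W) = 191*W*f + W = W + 191*W*f)
N(g, F) = -F/3
(-36100 + N(26, 105))*(B(48, 82) + 19631) = (-36100 - 1/3*105)*(82*(1 + 191*48) + 19631) = (-36100 - 35)*(82*(1 + 9168) + 19631) = -36135*(82*9169 + 19631) = -36135*(751858 + 19631) = -36135*771489 = -27877755015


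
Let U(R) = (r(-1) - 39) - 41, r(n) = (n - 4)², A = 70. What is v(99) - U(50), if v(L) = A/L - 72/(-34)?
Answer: 97319/1683 ≈ 57.825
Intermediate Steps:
r(n) = (-4 + n)²
v(L) = 36/17 + 70/L (v(L) = 70/L - 72/(-34) = 70/L - 72*(-1/34) = 70/L + 36/17 = 36/17 + 70/L)
U(R) = -55 (U(R) = ((-4 - 1)² - 39) - 41 = ((-5)² - 39) - 41 = (25 - 39) - 41 = -14 - 41 = -55)
v(99) - U(50) = (36/17 + 70/99) - 1*(-55) = (36/17 + 70*(1/99)) + 55 = (36/17 + 70/99) + 55 = 4754/1683 + 55 = 97319/1683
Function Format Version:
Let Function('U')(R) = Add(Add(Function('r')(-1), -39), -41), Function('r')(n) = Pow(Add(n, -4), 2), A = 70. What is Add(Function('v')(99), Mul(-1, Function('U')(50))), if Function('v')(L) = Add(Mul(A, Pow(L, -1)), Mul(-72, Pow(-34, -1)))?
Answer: Rational(97319, 1683) ≈ 57.825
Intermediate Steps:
Function('r')(n) = Pow(Add(-4, n), 2)
Function('v')(L) = Add(Rational(36, 17), Mul(70, Pow(L, -1))) (Function('v')(L) = Add(Mul(70, Pow(L, -1)), Mul(-72, Pow(-34, -1))) = Add(Mul(70, Pow(L, -1)), Mul(-72, Rational(-1, 34))) = Add(Mul(70, Pow(L, -1)), Rational(36, 17)) = Add(Rational(36, 17), Mul(70, Pow(L, -1))))
Function('U')(R) = -55 (Function('U')(R) = Add(Add(Pow(Add(-4, -1), 2), -39), -41) = Add(Add(Pow(-5, 2), -39), -41) = Add(Add(25, -39), -41) = Add(-14, -41) = -55)
Add(Function('v')(99), Mul(-1, Function('U')(50))) = Add(Add(Rational(36, 17), Mul(70, Pow(99, -1))), Mul(-1, -55)) = Add(Add(Rational(36, 17), Mul(70, Rational(1, 99))), 55) = Add(Add(Rational(36, 17), Rational(70, 99)), 55) = Add(Rational(4754, 1683), 55) = Rational(97319, 1683)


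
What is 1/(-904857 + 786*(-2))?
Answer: -1/906429 ≈ -1.1032e-6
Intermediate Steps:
1/(-904857 + 786*(-2)) = 1/(-904857 - 1572) = 1/(-906429) = -1/906429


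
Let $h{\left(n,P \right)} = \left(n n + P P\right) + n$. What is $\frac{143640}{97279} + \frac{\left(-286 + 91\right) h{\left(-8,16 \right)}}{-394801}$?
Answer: $\frac{8946810000}{5486549497} \approx 1.6307$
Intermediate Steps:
$h{\left(n,P \right)} = n + P^{2} + n^{2}$ ($h{\left(n,P \right)} = \left(n^{2} + P^{2}\right) + n = \left(P^{2} + n^{2}\right) + n = n + P^{2} + n^{2}$)
$\frac{143640}{97279} + \frac{\left(-286 + 91\right) h{\left(-8,16 \right)}}{-394801} = \frac{143640}{97279} + \frac{\left(-286 + 91\right) \left(-8 + 16^{2} + \left(-8\right)^{2}\right)}{-394801} = 143640 \cdot \frac{1}{97279} + - 195 \left(-8 + 256 + 64\right) \left(- \frac{1}{394801}\right) = \frac{20520}{13897} + \left(-195\right) 312 \left(- \frac{1}{394801}\right) = \frac{20520}{13897} - - \frac{60840}{394801} = \frac{20520}{13897} + \frac{60840}{394801} = \frac{8946810000}{5486549497}$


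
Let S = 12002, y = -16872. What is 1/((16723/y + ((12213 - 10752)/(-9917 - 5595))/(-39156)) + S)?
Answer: 426993674016/5124354853759471 ≈ 8.3326e-5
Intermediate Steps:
1/((16723/y + ((12213 - 10752)/(-9917 - 5595))/(-39156)) + S) = 1/((16723/(-16872) + ((12213 - 10752)/(-9917 - 5595))/(-39156)) + 12002) = 1/((16723*(-1/16872) + (1461/(-15512))*(-1/39156)) + 12002) = 1/((-16723/16872 + (1461*(-1/15512))*(-1/39156)) + 12002) = 1/((-16723/16872 - 1461/15512*(-1/39156)) + 12002) = 1/((-16723/16872 + 487/202462624) + 12002) = 1/(-423221780561/426993674016 + 12002) = 1/(5124354853759471/426993674016) = 426993674016/5124354853759471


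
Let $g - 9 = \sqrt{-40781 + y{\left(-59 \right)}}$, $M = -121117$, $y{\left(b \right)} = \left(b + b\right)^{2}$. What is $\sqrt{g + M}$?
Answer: $\sqrt{-121108 + i \sqrt{26857}} \approx 0.235 + 348.01 i$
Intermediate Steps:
$y{\left(b \right)} = 4 b^{2}$ ($y{\left(b \right)} = \left(2 b\right)^{2} = 4 b^{2}$)
$g = 9 + i \sqrt{26857}$ ($g = 9 + \sqrt{-40781 + 4 \left(-59\right)^{2}} = 9 + \sqrt{-40781 + 4 \cdot 3481} = 9 + \sqrt{-40781 + 13924} = 9 + \sqrt{-26857} = 9 + i \sqrt{26857} \approx 9.0 + 163.88 i$)
$\sqrt{g + M} = \sqrt{\left(9 + i \sqrt{26857}\right) - 121117} = \sqrt{-121108 + i \sqrt{26857}}$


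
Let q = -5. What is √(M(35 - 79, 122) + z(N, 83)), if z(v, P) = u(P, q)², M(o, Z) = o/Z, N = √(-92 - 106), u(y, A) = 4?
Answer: 3*√6466/61 ≈ 3.9547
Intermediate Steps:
N = 3*I*√22 (N = √(-198) = 3*I*√22 ≈ 14.071*I)
z(v, P) = 16 (z(v, P) = 4² = 16)
√(M(35 - 79, 122) + z(N, 83)) = √((35 - 79)/122 + 16) = √(-44*1/122 + 16) = √(-22/61 + 16) = √(954/61) = 3*√6466/61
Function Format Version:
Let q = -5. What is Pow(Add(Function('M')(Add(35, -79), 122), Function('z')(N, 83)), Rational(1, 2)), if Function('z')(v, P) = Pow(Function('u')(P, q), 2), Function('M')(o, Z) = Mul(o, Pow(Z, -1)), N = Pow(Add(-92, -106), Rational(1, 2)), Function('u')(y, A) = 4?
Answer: Mul(Rational(3, 61), Pow(6466, Rational(1, 2))) ≈ 3.9547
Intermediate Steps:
N = Mul(3, I, Pow(22, Rational(1, 2))) (N = Pow(-198, Rational(1, 2)) = Mul(3, I, Pow(22, Rational(1, 2))) ≈ Mul(14.071, I))
Function('z')(v, P) = 16 (Function('z')(v, P) = Pow(4, 2) = 16)
Pow(Add(Function('M')(Add(35, -79), 122), Function('z')(N, 83)), Rational(1, 2)) = Pow(Add(Mul(Add(35, -79), Pow(122, -1)), 16), Rational(1, 2)) = Pow(Add(Mul(-44, Rational(1, 122)), 16), Rational(1, 2)) = Pow(Add(Rational(-22, 61), 16), Rational(1, 2)) = Pow(Rational(954, 61), Rational(1, 2)) = Mul(Rational(3, 61), Pow(6466, Rational(1, 2)))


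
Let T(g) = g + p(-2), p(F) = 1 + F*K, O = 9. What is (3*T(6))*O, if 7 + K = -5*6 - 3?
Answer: 2349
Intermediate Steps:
K = -40 (K = -7 + (-5*6 - 3) = -7 + (-30 - 3) = -7 - 33 = -40)
p(F) = 1 - 40*F (p(F) = 1 + F*(-40) = 1 - 40*F)
T(g) = 81 + g (T(g) = g + (1 - 40*(-2)) = g + (1 + 80) = g + 81 = 81 + g)
(3*T(6))*O = (3*(81 + 6))*9 = (3*87)*9 = 261*9 = 2349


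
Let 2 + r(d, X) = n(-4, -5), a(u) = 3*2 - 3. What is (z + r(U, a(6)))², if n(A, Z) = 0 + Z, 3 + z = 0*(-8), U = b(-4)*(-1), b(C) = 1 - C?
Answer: 100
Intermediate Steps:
a(u) = 3 (a(u) = 6 - 3 = 3)
U = -5 (U = (1 - 1*(-4))*(-1) = (1 + 4)*(-1) = 5*(-1) = -5)
z = -3 (z = -3 + 0*(-8) = -3 + 0 = -3)
n(A, Z) = Z
r(d, X) = -7 (r(d, X) = -2 - 5 = -7)
(z + r(U, a(6)))² = (-3 - 7)² = (-10)² = 100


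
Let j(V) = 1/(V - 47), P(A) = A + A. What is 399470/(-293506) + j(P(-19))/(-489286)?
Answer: -8306840686097/6103356010430 ≈ -1.3610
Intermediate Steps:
P(A) = 2*A
j(V) = 1/(-47 + V)
399470/(-293506) + j(P(-19))/(-489286) = 399470/(-293506) + 1/((-47 + 2*(-19))*(-489286)) = 399470*(-1/293506) - 1/489286/(-47 - 38) = -199735/146753 - 1/489286/(-85) = -199735/146753 - 1/85*(-1/489286) = -199735/146753 + 1/41589310 = -8306840686097/6103356010430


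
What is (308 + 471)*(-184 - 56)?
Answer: -186960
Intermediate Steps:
(308 + 471)*(-184 - 56) = 779*(-240) = -186960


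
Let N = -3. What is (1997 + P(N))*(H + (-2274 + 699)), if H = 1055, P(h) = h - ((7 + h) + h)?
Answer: -1036360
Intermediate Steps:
P(h) = -7 - h (P(h) = h - (7 + 2*h) = h + (-7 - 2*h) = -7 - h)
(1997 + P(N))*(H + (-2274 + 699)) = (1997 + (-7 - 1*(-3)))*(1055 + (-2274 + 699)) = (1997 + (-7 + 3))*(1055 - 1575) = (1997 - 4)*(-520) = 1993*(-520) = -1036360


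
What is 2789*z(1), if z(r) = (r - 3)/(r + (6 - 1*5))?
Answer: -2789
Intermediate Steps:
z(r) = (-3 + r)/(1 + r) (z(r) = (-3 + r)/(r + (6 - 5)) = (-3 + r)/(r + 1) = (-3 + r)/(1 + r))
2789*z(1) = 2789*((-3 + 1)/(1 + 1)) = 2789*(-2/2) = 2789*((½)*(-2)) = 2789*(-1) = -2789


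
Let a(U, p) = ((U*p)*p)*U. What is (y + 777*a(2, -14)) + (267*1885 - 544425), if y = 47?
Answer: 568085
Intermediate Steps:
a(U, p) = U²*p² (a(U, p) = (U*p²)*U = U²*p²)
(y + 777*a(2, -14)) + (267*1885 - 544425) = (47 + 777*(2²*(-14)²)) + (267*1885 - 544425) = (47 + 777*(4*196)) + (503295 - 544425) = (47 + 777*784) - 41130 = (47 + 609168) - 41130 = 609215 - 41130 = 568085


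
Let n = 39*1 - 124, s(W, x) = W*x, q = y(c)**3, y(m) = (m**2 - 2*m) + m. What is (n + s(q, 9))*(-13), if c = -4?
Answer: -934895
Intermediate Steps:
y(m) = m**2 - m
q = 8000 (q = (-4*(-1 - 4))**3 = (-4*(-5))**3 = 20**3 = 8000)
n = -85 (n = 39 - 124 = -85)
(n + s(q, 9))*(-13) = (-85 + 8000*9)*(-13) = (-85 + 72000)*(-13) = 71915*(-13) = -934895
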